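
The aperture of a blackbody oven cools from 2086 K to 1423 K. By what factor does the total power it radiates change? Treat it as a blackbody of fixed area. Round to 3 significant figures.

P₂/P₁ ≈ 0.217

P ∝ T⁴, so P₂/P₁ = (T₂/T₁)⁴ = (1423/2086)⁴ = (0.682167)⁴ = 0.217.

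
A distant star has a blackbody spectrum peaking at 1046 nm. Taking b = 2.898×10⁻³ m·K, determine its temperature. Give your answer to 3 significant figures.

Wien's law gives T = b/λ_max = (2.898×10⁻³ m·K)/(1.046×10⁻⁶ m) = 2.77×10³ K.

T ≈ 2.77×10³ K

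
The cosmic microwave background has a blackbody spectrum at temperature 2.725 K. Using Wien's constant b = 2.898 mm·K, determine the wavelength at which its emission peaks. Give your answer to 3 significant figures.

Wien's displacement law: λ_max = b/T = (2.898×10⁻³ m·K)/(2.725 K) = 1.063×10⁻³ m.
That is 1.06×10⁻³ m, in the microwave range.

λ_max ≈ 1.06×10⁻³ m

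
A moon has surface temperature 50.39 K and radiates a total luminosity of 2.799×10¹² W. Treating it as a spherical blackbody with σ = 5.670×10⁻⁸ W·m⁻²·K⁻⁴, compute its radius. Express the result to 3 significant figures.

L = 4πR²σT⁴ ⇒ R = √(L/(4πσT⁴)).
σT⁴ = 0.365562 W/m², so R = √(2.799×10¹²/(4π×0.365562)) = 7.81×10⁵ m.

R ≈ 7.81×10⁵ m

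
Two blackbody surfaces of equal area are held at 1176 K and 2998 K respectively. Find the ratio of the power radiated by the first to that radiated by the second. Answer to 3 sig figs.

P₁/P₂ ≈ 0.0237

With equal areas, P₁/P₂ = (T₁/T₂)⁴ = (1176/2998)⁴ = 0.0237.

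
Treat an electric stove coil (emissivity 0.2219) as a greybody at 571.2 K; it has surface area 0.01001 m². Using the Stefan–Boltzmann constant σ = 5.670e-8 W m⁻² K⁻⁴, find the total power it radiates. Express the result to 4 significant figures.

P ≈ 13.41 W

Area A = 0.01001 m².
P = εσAT⁴ = 0.2219 × 5.670×10⁻⁸ × 0.01001 × (571.2)⁴ = 13.41 W.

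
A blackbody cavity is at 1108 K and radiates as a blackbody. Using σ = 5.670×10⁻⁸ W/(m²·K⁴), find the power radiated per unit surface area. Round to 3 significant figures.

Stefan–Boltzmann: I = σT⁴ = 5.670×10⁻⁸ × (1108)⁴ = 8.55×10⁴ W/m².

I ≈ 8.55×10⁴ W/m²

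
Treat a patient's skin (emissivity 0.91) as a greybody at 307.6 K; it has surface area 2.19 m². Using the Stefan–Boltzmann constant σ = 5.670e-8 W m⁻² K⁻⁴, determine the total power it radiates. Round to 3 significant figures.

P ≈ 1.01×10³ W

Area A = 2.19 m².
P = εσAT⁴ = 0.91 × 5.670×10⁻⁸ × 2.19 × (307.6)⁴ = 1.01×10³ W.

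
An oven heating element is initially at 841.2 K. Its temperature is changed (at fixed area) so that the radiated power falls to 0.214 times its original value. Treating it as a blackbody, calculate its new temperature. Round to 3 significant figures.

T₂ ≈ 572 K

P ∝ T⁴, so T₂/T₁ = (P₂/P₁)^(1/4) = (0.214)^(1/4) = 0.680148.
T₂ = 841.2 × 0.680148 = 572 K.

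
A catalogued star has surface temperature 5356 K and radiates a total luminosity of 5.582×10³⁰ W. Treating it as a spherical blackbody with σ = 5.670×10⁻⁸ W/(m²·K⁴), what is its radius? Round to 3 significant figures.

R ≈ 9.76×10¹⁰ m

L = 4πR²σT⁴ ⇒ R = √(L/(4πσT⁴)).
σT⁴ = 4.66601×10⁷ W/m², so R = √(5.582×10³⁰/(4π×4.66601×10⁷)) = 9.76×10¹⁰ m.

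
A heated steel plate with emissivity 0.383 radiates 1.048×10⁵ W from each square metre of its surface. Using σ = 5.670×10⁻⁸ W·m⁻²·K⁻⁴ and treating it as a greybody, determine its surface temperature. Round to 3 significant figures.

T ≈ 1.48×10³ K

I = εσT⁴, so T = (I/εσ)^(1/4) = (1.048×10⁵/(0.383×5.670×10⁻⁸))^(1/4) = 1.48×10³ K.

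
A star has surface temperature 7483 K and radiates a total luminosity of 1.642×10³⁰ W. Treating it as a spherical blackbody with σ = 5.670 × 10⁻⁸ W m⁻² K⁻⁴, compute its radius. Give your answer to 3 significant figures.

L = 4πR²σT⁴ ⇒ R = √(L/(4πσT⁴)).
σT⁴ = 1.77781×10⁸ W/m², so R = √(1.642×10³⁰/(4π×1.77781×10⁸)) = 2.71×10¹⁰ m.

R ≈ 2.71×10¹⁰ m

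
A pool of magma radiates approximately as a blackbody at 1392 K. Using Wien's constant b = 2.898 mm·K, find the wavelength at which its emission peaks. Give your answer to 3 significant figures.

λ_max ≈ 2.08 μm

Wien's displacement law: λ_max = b/T = (2.898×10⁻³ m·K)/(1392 K) = 2.082×10⁻⁶ m.
That is 2.08 μm, in the infrared range.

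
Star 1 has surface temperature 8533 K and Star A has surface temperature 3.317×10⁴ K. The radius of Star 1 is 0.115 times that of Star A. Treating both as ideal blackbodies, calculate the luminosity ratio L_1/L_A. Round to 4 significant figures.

L_1/L_A ≈ 5.792×10⁻⁵

L ∝ R²T⁴, so L_1/L_A = (R_1/R_A)²(T_1/T_A)⁴ = (0.115)² × (8533/3.317×10⁴)⁴ = 0.013225 × 4.37951×10⁻³ = 5.792×10⁻⁵.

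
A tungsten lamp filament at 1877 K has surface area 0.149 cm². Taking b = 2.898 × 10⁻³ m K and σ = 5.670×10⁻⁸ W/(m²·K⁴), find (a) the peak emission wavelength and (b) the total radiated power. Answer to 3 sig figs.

λ_max ≈ 1.54×10³ nm; P ≈ 10.5 W

(a) λ_max = b/T = 2.898×10⁻³/1877 = 1.544×10⁻⁶ m = 1.54×10³ nm.
Area A = 0.149 cm² = 1.49×10⁻⁵ m².
(b) P = σAT⁴ = 5.670×10⁻⁸×1.49×10⁻⁵×(1877)⁴ = 10.5 W.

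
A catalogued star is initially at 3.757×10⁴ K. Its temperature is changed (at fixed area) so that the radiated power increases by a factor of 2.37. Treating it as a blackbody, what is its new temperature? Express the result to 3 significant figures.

T₂ ≈ 4.66×10⁴ K

P ∝ T⁴, so T₂/T₁ = (P₂/P₁)^(1/4) = (2.37)^(1/4) = 1.24076.
T₂ = 3.757×10⁴ × 1.24076 = 4.66×10⁴ K.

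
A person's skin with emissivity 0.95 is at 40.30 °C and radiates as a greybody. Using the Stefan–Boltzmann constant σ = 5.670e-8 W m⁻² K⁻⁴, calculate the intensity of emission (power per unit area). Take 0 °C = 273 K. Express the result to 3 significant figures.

T = 40.30 °C + 273 = 313.30 K.
Stefan–Boltzmann: I = εσT⁴ = 0.95 × 5.670×10⁻⁸ × (313.30)⁴ = 519 W/m².

I ≈ 519 W/m²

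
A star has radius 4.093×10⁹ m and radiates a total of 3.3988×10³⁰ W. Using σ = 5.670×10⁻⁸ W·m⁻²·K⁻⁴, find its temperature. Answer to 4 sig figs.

Surface area A = 4πR² = 4π(4.093×10⁹ m)² = 2.10520×10²⁰ m².
P = σAT⁴ ⇒ T = (P/(σA))^(1/4) = (3.3988×10³⁰/(5.670×10⁻⁸×2.10520×10²⁰))^(1/4) = 2.310×10⁴ K.

T ≈ 2.310×10⁴ K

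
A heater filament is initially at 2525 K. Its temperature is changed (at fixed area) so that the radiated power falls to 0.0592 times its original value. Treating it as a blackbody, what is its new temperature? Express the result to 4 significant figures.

P ∝ T⁴, so T₂/T₁ = (P₂/P₁)^(1/4) = (0.0592)^(1/4) = 0.493265.
T₂ = 2525 × 0.493265 = 1245 K.

T₂ ≈ 1245 K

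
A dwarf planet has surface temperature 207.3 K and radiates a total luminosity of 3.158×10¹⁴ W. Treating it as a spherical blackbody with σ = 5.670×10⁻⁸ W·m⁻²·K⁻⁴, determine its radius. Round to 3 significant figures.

L = 4πR²σT⁴ ⇒ R = √(L/(4πσT⁴)).
σT⁴ = 104.708 W/m², so R = √(3.158×10¹⁴/(4π×104.708)) = 4.90×10⁵ m.

R ≈ 4.90×10⁵ m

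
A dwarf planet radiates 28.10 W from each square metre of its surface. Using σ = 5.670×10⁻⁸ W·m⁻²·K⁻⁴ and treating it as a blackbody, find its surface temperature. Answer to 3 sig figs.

I = σT⁴, so T = (I/σ)^(1/4) = (28.10/(5.670×10⁻⁸))^(1/4) = 149 K.

T ≈ 149 K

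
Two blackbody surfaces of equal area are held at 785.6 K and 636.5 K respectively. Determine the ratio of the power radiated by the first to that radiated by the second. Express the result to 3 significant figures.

With equal areas, P₁/P₂ = (T₁/T₂)⁴ = (785.6/636.5)⁴ = 2.32.

P₁/P₂ ≈ 2.32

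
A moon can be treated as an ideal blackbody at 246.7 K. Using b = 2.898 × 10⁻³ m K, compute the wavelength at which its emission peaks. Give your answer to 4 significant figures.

Wien's displacement law: λ_max = b/T = (2.898×10⁻³ m·K)/(246.7 K) = 1.1747×10⁻⁵ m.
That is 11.75 μm, in the infrared range.

λ_max ≈ 11.75 μm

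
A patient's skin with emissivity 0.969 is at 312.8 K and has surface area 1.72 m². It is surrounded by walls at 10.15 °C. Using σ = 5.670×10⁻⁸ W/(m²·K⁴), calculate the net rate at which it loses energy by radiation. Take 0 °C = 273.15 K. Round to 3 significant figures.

Net loss ≈ 296 W

Surroundings: T = 10.15 °C + 273.15 = 283.30 K.
Area A = 1.72 m².
Net radiated power P_net = εσA(T⁴ − T₀⁴) = 0.969×5.670×10⁻⁸×1.72×(312.8⁴ − 283.30⁴).
T⁴ − T₀⁴ = 9.57342×10⁹ − 6.44149×10⁹ = 3.13193×10⁹ K⁴, so P_net = 296 W.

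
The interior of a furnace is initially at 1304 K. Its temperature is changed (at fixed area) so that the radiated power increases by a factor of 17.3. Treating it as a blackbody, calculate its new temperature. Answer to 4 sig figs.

T₂ ≈ 2659 K

P ∝ T⁴, so T₂/T₁ = (P₂/P₁)^(1/4) = (17.3)^(1/4) = 2.03944.
T₂ = 1304 × 2.03944 = 2659 K.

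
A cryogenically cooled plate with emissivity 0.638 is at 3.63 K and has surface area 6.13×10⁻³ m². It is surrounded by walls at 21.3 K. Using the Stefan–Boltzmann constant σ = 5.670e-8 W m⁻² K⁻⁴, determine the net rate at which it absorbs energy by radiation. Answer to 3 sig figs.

Area A = 6.13×10⁻³ m².
Net radiated power P_net = εσA(T⁴ − T₀⁴) = 0.638×5.670×10⁻⁸×6.13×10⁻³×(3.63⁴ − 21.3⁴).
T⁴ − T₀⁴ = 173.631 − 2.05835×10⁵ = -2.05661×10⁵ K⁴, so P_net = -4.56×10⁻⁵ W — negative, meaning a net gain of 4.56×10⁻⁵ W.

Net gain ≈ 4.56×10⁻⁵ W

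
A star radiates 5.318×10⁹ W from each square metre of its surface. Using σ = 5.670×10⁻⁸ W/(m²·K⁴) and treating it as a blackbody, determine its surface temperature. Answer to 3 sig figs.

I = σT⁴, so T = (I/σ)^(1/4) = (5.318×10⁹/(5.670×10⁻⁸))^(1/4) = 1.75×10⁴ K.

T ≈ 1.75×10⁴ K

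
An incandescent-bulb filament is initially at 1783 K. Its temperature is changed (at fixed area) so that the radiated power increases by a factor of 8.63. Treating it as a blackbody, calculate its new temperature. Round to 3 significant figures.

T₂ ≈ 3.06×10³ K

P ∝ T⁴, so T₂/T₁ = (P₂/P₁)^(1/4) = (8.63)^(1/4) = 1.71397.
T₂ = 1783 × 1.71397 = 3.06×10³ K.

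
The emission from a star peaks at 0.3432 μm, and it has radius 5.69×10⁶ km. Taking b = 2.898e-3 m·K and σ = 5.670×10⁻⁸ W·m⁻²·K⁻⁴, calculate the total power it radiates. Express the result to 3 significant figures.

P ≈ 1.17×10²⁹ W

Wien's law: T = b/λ_max = 2.898×10⁻³/3.432×10⁻⁷ = 8444.06 K.
Surface area A = 4πR² = 4π(5.69×10⁹ m)² = 4.06850×10²⁰ m².
Then P = σAT⁴ = 5.670×10⁻⁸×4.06850×10²⁰×(8444.06)⁴ = 1.17×10²⁹ W.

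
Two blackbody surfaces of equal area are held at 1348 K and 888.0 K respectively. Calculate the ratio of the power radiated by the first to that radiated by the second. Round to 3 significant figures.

With equal areas, P₁/P₂ = (T₁/T₂)⁴ = (1348/888.0)⁴ = 5.31.

P₁/P₂ ≈ 5.31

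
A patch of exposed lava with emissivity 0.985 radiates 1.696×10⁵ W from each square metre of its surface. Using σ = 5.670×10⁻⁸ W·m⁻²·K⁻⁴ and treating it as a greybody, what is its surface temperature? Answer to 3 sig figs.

I = εσT⁴, so T = (I/εσ)^(1/4) = (1.696×10⁵/(0.985×5.670×10⁻⁸))^(1/4) = 1.32×10³ K.

T ≈ 1.32×10³ K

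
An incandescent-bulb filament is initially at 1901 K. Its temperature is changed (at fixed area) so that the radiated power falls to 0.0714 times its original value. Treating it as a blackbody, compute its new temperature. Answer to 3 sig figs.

T₂ ≈ 983 K

P ∝ T⁴, so T₂/T₁ = (P₂/P₁)^(1/4) = (0.0714)^(1/4) = 0.516921.
T₂ = 1901 × 0.516921 = 983 K.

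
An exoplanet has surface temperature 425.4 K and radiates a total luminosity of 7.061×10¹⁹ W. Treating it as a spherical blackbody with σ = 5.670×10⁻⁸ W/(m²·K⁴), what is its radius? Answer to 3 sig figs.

L = 4πR²σT⁴ ⇒ R = √(L/(4πσT⁴)).
σT⁴ = 1856.83 W/m², so R = √(7.061×10¹⁹/(4π×1856.83)) = 5.50×10⁷ m.

R ≈ 5.50×10⁷ m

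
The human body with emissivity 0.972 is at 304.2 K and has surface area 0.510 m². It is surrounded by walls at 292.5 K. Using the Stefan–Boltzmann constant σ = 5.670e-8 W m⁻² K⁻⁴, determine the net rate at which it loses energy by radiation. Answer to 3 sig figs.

Area A = 0.510 m².
Net radiated power P_net = εσA(T⁴ − T₀⁴) = 0.972×5.670×10⁻⁸×0.510×(304.2⁴ − 292.5⁴).
T⁴ − T₀⁴ = 8.56321×10⁹ − 7.31987×10⁹ = 1.24334×10⁹ K⁴, so P_net = 34.9 W.

Net loss ≈ 34.9 W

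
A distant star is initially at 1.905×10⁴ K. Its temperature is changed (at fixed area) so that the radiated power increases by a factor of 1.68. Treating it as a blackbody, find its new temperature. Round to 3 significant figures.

P ∝ T⁴, so T₂/T₁ = (P₂/P₁)^(1/4) = (1.68)^(1/4) = 1.13849.
T₂ = 1.905×10⁴ × 1.13849 = 2.17×10⁴ K.

T₂ ≈ 2.17×10⁴ K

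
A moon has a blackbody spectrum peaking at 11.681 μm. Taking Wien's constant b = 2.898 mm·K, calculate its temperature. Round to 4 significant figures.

Wien's law gives T = b/λ_max = (2.898×10⁻³ m·K)/(1.1681×10⁻⁵ m) = 248.1 K.

T ≈ 248.1 K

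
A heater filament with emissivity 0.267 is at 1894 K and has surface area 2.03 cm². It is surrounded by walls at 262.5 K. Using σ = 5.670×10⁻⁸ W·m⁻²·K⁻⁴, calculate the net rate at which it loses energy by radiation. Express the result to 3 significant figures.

Net loss ≈ 39.5 W

Area A = 2.03 cm² = 2.03×10⁻⁴ m².
Net radiated power P_net = εσA(T⁴ − T₀⁴) = 0.267×5.670×10⁻⁸×2.03×10⁻⁴×(1894⁴ − 262.5⁴).
T⁴ − T₀⁴ = 1.28683×10¹³ − 4.74807×10⁹ = 1.28636×10¹³ K⁴, so P_net = 39.5 W.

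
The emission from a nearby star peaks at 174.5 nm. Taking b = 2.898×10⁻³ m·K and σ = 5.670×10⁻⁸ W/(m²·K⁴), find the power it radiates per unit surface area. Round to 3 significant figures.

Wien's law: T = b/λ_max = 2.898×10⁻³/1.745×10⁻⁷ = 16607.4 K.
Then I = σT⁴ = 5.670×10⁻⁸×(16607.4)⁴ = 4.31×10⁹ W/m².

I ≈ 4.31×10⁹ W/m²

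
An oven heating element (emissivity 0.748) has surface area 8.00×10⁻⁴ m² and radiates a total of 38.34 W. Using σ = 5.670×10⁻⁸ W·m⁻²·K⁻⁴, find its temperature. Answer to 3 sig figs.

Area A = 8.00×10⁻⁴ m².
P = εσAT⁴ ⇒ T = (P/(εσA))^(1/4) = (38.34/(0.748×5.670×10⁻⁸×8.00×10⁻⁴))^(1/4) = 1.03×10³ K.

T ≈ 1.03×10³ K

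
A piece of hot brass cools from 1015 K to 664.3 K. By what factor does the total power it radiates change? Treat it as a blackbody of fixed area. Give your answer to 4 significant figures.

P ∝ T⁴, so P₂/P₁ = (T₂/T₁)⁴ = (664.3/1015)⁴ = (0.654483)⁴ = 0.1835.

P₂/P₁ ≈ 0.1835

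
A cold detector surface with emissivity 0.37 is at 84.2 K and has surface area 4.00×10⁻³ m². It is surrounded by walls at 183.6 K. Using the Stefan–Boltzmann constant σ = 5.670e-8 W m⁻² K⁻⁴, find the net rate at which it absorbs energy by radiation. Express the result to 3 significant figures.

Net gain ≈ 0.0911 W

Area A = 4.00×10⁻³ m².
Net radiated power P_net = εσA(T⁴ − T₀⁴) = 0.37×5.670×10⁻⁸×4.00×10⁻³×(84.2⁴ − 183.6⁴).
T⁴ − T₀⁴ = 5.02630×10⁷ − 1.13629×10⁹ = -1.08603×10⁹ K⁴, so P_net = -0.0911 W — negative, meaning a net gain of 0.0911 W.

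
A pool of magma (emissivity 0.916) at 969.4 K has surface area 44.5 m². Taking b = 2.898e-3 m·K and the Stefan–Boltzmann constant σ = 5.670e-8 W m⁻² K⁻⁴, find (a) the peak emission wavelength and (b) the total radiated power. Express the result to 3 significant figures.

λ_max ≈ 2.99 μm; P ≈ 2.04×10⁶ W

(a) λ_max = b/T = 2.898×10⁻³/969.4 = 2.989×10⁻⁶ m = 2.99 μm.
Area A = 44.5 m².
(b) P = εσAT⁴ = 0.916×5.670×10⁻⁸×44.5×(969.4)⁴ = 2.04×10⁶ W.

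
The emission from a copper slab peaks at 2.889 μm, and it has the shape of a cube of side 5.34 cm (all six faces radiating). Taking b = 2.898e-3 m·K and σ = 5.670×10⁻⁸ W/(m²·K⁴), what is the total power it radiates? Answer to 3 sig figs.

P ≈ 982 W

Wien's law: T = b/λ_max = 2.898×10⁻³/2.889×10⁻⁶ = 1003.12 K.
Area A = 6s² = 6×(0.0534 m)² = 0.0171094 m².
Then P = σAT⁴ = 5.670×10⁻⁸×0.0171094×(1003.12)⁴ = 982 W.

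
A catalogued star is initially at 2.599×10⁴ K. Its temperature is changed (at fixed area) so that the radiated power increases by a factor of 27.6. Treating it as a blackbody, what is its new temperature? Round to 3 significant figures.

T₂ ≈ 5.96×10⁴ K

P ∝ T⁴, so T₂/T₁ = (P₂/P₁)^(1/4) = (27.6)^(1/4) = 2.29207.
T₂ = 2.599×10⁴ × 2.29207 = 5.96×10⁴ K.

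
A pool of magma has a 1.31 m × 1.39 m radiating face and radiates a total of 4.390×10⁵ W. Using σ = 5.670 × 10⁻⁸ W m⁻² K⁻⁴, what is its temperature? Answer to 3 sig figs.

Area A = 1.31 × 1.39 = 1.8209 m².
P = σAT⁴ ⇒ T = (P/(σA))^(1/4) = (4.390×10⁵/(5.670×10⁻⁸×1.8209))^(1/4) = 1.44×10³ K.

T ≈ 1.44×10³ K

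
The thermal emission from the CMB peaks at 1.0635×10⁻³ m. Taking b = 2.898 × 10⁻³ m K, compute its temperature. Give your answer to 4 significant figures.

Wien's law gives T = b/λ_max = (2.898×10⁻³ m·K)/(1.0635×10⁻³ m) = 2.725 K.

T ≈ 2.725 K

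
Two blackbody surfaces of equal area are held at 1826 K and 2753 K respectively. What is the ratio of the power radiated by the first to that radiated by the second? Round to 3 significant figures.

P₁/P₂ ≈ 0.194

With equal areas, P₁/P₂ = (T₁/T₂)⁴ = (1826/2753)⁴ = 0.194.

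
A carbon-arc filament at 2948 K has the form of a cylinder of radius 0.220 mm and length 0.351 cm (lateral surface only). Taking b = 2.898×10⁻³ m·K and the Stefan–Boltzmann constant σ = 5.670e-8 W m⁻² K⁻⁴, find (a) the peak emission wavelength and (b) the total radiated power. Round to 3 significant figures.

(a) λ_max = b/T = 2.898×10⁻³/2948 = 9.830×10⁻⁷ m = 0.983 μm.
Lateral area A = 2πrL = 2π×2.20×10⁻⁴×3.51×10⁻³ = 4.85188×10⁻⁶ m².
(b) P = σAT⁴ = 5.670×10⁻⁸×4.85188×10⁻⁶×(2948)⁴ = 20.8 W.

λ_max ≈ 0.983 μm; P ≈ 20.8 W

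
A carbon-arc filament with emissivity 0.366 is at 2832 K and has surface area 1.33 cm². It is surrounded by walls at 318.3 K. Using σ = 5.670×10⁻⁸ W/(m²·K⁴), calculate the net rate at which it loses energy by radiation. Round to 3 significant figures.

Area A = 1.33 cm² = 1.33×10⁻⁴ m².
Net radiated power P_net = εσA(T⁴ − T₀⁴) = 0.366×5.670×10⁻⁸×1.33×10⁻⁴×(2832⁴ − 318.3⁴).
T⁴ − T₀⁴ = 6.43240×10¹³ − 1.02647×10¹⁰ = 6.43137×10¹³ K⁴, so P_net = 178 W.

Net loss ≈ 178 W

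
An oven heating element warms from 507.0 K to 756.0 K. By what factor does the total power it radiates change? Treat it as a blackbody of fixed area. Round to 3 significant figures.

P ∝ T⁴, so P₂/P₁ = (T₂/T₁)⁴ = (756.0/507.0)⁴ = (1.49112)⁴ = 4.94.

P₂/P₁ ≈ 4.94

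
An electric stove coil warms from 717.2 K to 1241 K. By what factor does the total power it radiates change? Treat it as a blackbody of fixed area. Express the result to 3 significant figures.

P₂/P₁ ≈ 8.96

P ∝ T⁴, so P₂/P₁ = (T₂/T₁)⁴ = (1241/717.2)⁴ = (1.73034)⁴ = 8.96.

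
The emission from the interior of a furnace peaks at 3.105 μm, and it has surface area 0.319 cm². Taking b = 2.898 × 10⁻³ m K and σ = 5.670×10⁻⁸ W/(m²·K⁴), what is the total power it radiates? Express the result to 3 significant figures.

Wien's law: T = b/λ_max = 2.898×10⁻³/3.105×10⁻⁶ = 933.333 K.
Area A = 0.319 cm² = 3.19×10⁻⁵ m².
Then P = σAT⁴ = 5.670×10⁻⁸×3.19×10⁻⁵×(933.333)⁴ = 1.37 W.

P ≈ 1.37 W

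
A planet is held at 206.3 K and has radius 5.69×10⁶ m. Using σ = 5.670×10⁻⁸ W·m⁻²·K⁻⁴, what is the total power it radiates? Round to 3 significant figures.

P ≈ 4.18×10¹⁶ W

Surface area A = 4πR² = 4π(5.69×10⁶ m)² = 4.06850×10¹⁴ m².
P = σAT⁴ = 5.670×10⁻⁸ × 4.06850×10¹⁴ × (206.3)⁴ = 4.18×10¹⁶ W.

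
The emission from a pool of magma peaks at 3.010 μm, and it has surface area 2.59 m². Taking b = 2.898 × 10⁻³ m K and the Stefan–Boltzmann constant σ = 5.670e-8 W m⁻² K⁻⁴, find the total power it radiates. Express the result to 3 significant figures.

Wien's law: T = b/λ_max = 2.898×10⁻³/3.010×10⁻⁶ = 962.791 K.
Area A = 2.59 m².
Then P = σAT⁴ = 5.670×10⁻⁸×2.59×(962.791)⁴ = 1.26×10⁵ W.

P ≈ 1.26×10⁵ W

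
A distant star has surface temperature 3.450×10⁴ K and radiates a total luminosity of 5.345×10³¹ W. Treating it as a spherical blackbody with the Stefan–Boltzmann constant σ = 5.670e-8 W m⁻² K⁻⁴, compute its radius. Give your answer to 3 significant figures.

L = 4πR²σT⁴ ⇒ R = √(L/(4πσT⁴)).
σT⁴ = 8.03266×10¹⁰ W/m², so R = √(5.345×10³¹/(4π×8.03266×10¹⁰)) = 7.28×10⁹ m.

R ≈ 7.28×10⁹ m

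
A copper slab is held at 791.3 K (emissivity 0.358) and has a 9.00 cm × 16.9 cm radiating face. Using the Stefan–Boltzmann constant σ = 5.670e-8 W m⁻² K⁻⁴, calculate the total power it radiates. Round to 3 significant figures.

P ≈ 121 W

Area A = 0.0900 × 0.169 = 0.01521 m².
P = εσAT⁴ = 0.358 × 5.670×10⁻⁸ × 0.01521 × (791.3)⁴ = 121 W.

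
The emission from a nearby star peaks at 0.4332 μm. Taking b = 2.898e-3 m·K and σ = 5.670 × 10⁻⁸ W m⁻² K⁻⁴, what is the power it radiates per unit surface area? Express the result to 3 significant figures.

Wien's law: T = b/λ_max = 2.898×10⁻³/4.332×10⁻⁷ = 6689.75 K.
Then I = σT⁴ = 5.670×10⁻⁸×(6689.75)⁴ = 1.14×10⁸ W/m².

I ≈ 1.14×10⁸ W/m²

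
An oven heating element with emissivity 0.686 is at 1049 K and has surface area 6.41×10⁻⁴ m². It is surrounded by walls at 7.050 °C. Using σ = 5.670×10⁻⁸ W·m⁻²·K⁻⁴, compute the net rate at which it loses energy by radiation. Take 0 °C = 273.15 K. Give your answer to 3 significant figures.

Net loss ≈ 30.0 W

Surroundings: T = 7.050 °C + 273.15 = 280.200 K.
Area A = 6.41×10⁻⁴ m².
Net radiated power P_net = εσA(T⁴ − T₀⁴) = 0.686×5.670×10⁻⁸×6.41×10⁻⁴×(1049⁴ − 280.200⁴).
T⁴ − T₀⁴ = 1.21088×10¹² − 6.16414×10⁹ = 1.20472×10¹² K⁴, so P_net = 30.0 W.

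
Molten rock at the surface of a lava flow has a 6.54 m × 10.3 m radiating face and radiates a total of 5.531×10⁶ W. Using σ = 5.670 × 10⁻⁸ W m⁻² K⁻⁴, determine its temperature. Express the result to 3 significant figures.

T ≈ 1.10×10³ K

Area A = 6.54 × 10.3 = 67.362 m².
P = σAT⁴ ⇒ T = (P/(σA))^(1/4) = (5.531×10⁶/(5.670×10⁻⁸×67.362))^(1/4) = 1.10×10³ K.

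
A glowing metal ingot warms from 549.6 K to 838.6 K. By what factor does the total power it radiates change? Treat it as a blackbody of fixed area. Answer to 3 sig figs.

P₂/P₁ ≈ 5.42

P ∝ T⁴, so P₂/P₁ = (T₂/T₁)⁴ = (838.6/549.6)⁴ = (1.52584)⁴ = 5.42.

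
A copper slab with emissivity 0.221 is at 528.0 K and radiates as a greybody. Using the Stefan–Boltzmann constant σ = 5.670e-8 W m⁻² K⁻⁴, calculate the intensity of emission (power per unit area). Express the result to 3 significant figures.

Stefan–Boltzmann: I = εσT⁴ = 0.221 × 5.670×10⁻⁸ × (528.0)⁴ = 974 W/m².

I ≈ 974 W/m²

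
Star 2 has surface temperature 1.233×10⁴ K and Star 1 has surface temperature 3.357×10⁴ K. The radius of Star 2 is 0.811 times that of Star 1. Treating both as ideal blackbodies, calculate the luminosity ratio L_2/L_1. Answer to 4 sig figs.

L_2/L_1 ≈ 0.01197

L ∝ R²T⁴, so L_2/L_1 = (R_2/R_1)²(T_2/T_1)⁴ = (0.811)² × (1.233×10⁴/3.357×10⁴)⁴ = 0.657721 × 0.0181990 = 0.01197.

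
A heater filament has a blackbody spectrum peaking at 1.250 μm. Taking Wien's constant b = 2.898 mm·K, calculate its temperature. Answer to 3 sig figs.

T ≈ 2.32×10³ K

Wien's law gives T = b/λ_max = (2.898×10⁻³ m·K)/(1.250×10⁻⁶ m) = 2.32×10³ K.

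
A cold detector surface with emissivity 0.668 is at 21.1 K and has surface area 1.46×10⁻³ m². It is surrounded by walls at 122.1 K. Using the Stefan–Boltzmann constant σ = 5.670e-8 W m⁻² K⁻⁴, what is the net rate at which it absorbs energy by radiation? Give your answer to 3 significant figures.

Net gain ≈ 0.0123 W

Area A = 1.46×10⁻³ m².
Net radiated power P_net = εσA(T⁴ − T₀⁴) = 0.668×5.670×10⁻⁸×1.46×10⁻³×(21.1⁴ − 122.1⁴).
T⁴ − T₀⁴ = 1.98212×10⁵ − 2.22261×10⁸ = -2.22063×10⁸ K⁴, so P_net = -0.0123 W — negative, meaning a net gain of 0.0123 W.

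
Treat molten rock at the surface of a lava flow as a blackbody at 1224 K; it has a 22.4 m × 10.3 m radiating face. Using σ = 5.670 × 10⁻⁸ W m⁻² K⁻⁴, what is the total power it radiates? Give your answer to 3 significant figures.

Area A = 22.4 × 10.3 = 230.72 m².
P = σAT⁴ = 5.670×10⁻⁸ × 230.72 × (1224)⁴ = 2.94×10⁷ W.

P ≈ 2.94×10⁷ W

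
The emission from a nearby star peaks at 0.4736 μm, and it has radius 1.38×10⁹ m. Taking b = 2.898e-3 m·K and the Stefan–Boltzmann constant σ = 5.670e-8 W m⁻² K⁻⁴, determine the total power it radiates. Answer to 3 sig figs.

Wien's law: T = b/λ_max = 2.898×10⁻³/4.736×10⁻⁷ = 6119.09 K.
Surface area A = 4πR² = 4π(1.38×10⁹ m)² = 2.39314×10¹⁹ m².
Then P = σAT⁴ = 5.670×10⁻⁸×2.39314×10¹⁹×(6119.09)⁴ = 1.90×10²⁷ W.

P ≈ 1.90×10²⁷ W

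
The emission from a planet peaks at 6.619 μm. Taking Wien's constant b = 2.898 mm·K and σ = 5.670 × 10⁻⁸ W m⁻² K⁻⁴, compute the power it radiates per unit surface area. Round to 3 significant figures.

I ≈ 2.08×10³ W/m²

Wien's law: T = b/λ_max = 2.898×10⁻³/6.619×10⁻⁶ = 437.830 K.
Then I = σT⁴ = 5.670×10⁻⁸×(437.830)⁴ = 2.08×10³ W/m².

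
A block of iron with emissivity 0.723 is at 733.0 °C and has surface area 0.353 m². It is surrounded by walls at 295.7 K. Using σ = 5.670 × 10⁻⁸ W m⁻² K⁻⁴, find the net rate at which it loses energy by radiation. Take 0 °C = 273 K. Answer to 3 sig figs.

T = 733.0 °C + 273 = 1006.0 K.
Area A = 0.353 m².
Net radiated power P_net = εσA(T⁴ − T₀⁴) = 0.723×5.670×10⁻⁸×0.353×(1006.0⁴ − 295.7⁴).
T⁴ − T₀⁴ = 1.02422×10¹² − 7.64549×10⁹ = 1.01657×10¹² K⁴, so P_net = 1.47×10⁴ W.

Net loss ≈ 1.47×10⁴ W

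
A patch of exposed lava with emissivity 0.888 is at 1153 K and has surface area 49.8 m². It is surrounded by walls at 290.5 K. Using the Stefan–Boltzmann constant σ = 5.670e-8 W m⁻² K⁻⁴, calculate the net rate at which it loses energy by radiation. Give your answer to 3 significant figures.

Net loss ≈ 4.41×10⁶ W

Area A = 49.8 m².
Net radiated power P_net = εσA(T⁴ − T₀⁴) = 0.888×5.670×10⁻⁸×49.8×(1153⁴ − 290.5⁴).
T⁴ − T₀⁴ = 1.76733×10¹² − 7.12171×10⁹ = 1.76021×10¹² K⁴, so P_net = 4.41×10⁶ W.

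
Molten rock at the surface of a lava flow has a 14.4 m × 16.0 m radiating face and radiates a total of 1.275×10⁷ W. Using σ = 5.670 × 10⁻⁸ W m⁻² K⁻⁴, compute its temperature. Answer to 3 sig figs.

T ≈ 994 K

Area A = 14.4 × 16.0 = 230.4 m².
P = σAT⁴ ⇒ T = (P/(σA))^(1/4) = (1.275×10⁷/(5.670×10⁻⁸×230.4))^(1/4) = 994 K.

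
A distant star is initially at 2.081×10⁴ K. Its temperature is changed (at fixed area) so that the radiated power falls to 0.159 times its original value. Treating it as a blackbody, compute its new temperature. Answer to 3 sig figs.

P ∝ T⁴, so T₂/T₁ = (P₂/P₁)^(1/4) = (0.159)^(1/4) = 0.631465.
T₂ = 2.081×10⁴ × 0.631465 = 1.31×10⁴ K.

T₂ ≈ 1.31×10⁴ K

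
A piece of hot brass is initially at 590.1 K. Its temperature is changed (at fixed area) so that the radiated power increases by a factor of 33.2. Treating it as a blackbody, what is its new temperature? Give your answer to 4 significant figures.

P ∝ T⁴, so T₂/T₁ = (P₂/P₁)^(1/4) = (33.2)^(1/4) = 2.40040.
T₂ = 590.1 × 2.40040 = 1416 K.

T₂ ≈ 1416 K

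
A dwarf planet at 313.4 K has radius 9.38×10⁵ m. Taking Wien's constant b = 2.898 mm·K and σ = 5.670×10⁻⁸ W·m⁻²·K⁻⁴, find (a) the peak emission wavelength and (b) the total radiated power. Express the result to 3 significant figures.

(a) λ_max = b/T = 2.898×10⁻³/313.4 = 9.247×10⁻⁶ m = 9.25 μm.
Surface area A = 4πR² = 4π(9.38×10⁵ m)² = 1.10564×10¹³ m².
(b) P = σAT⁴ = 5.670×10⁻⁸×1.10564×10¹³×(313.4)⁴ = 6.05×10¹⁵ W.

λ_max ≈ 9.25 μm; P ≈ 6.05×10¹⁵ W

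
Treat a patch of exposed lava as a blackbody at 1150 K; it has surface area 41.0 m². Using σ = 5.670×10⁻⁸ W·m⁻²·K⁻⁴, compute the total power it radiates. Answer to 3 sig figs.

P ≈ 4.07×10⁶ W

Area A = 41.0 m².
P = σAT⁴ = 5.670×10⁻⁸ × 41.0 × (1150)⁴ = 4.07×10⁶ W.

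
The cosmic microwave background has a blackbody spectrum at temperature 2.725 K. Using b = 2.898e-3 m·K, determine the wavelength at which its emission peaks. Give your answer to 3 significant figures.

λ_max ≈ 1.06×10⁻³ m

Wien's displacement law: λ_max = b/T = (2.898×10⁻³ m·K)/(2.725 K) = 1.063×10⁻³ m.
That is 1.06×10⁻³ m, in the microwave range.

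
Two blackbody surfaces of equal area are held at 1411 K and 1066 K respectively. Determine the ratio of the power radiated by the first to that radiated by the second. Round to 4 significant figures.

With equal areas, P₁/P₂ = (T₁/T₂)⁴ = (1411/1066)⁴ = 3.070.

P₁/P₂ ≈ 3.070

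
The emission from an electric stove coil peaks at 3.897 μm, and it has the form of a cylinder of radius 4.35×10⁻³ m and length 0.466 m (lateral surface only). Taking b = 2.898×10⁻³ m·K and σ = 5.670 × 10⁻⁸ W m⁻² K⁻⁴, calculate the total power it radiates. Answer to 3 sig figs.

Wien's law: T = b/λ_max = 2.898×10⁻³/3.897×10⁻⁶ = 743.649 K.
Lateral area A = 2πrL = 2π×4.35×10⁻³×0.466 = 0.0127366 m².
Then P = σAT⁴ = 5.670×10⁻⁸×0.0127366×(743.649)⁴ = 221 W.

P ≈ 221 W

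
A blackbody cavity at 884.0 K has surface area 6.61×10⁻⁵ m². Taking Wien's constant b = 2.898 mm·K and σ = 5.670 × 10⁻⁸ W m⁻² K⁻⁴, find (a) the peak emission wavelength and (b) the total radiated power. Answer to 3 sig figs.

(a) λ_max = b/T = 2.898×10⁻³/884.0 = 3.278×10⁻⁶ m = 3.28 μm.
Area A = 6.61×10⁻⁵ m².
(b) P = σAT⁴ = 5.670×10⁻⁸×6.61×10⁻⁵×(884.0)⁴ = 2.29 W.

λ_max ≈ 3.28 μm; P ≈ 2.29 W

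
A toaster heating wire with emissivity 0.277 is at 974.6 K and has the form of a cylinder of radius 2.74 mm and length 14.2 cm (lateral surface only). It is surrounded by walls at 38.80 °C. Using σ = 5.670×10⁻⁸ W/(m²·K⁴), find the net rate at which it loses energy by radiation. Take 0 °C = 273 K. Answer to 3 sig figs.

Surroundings: T = 38.80 °C + 273 = 311.80 K.
Lateral area A = 2πrL = 2π×2.74×10⁻³×0.142 = 2.44466×10⁻³ m².
Net radiated power P_net = εσA(T⁴ − T₀⁴) = 0.277×5.670×10⁻⁸×2.44466×10⁻³×(974.6⁴ − 311.80⁴).
T⁴ − T₀⁴ = 9.02206×10¹¹ − 9.45158×10⁹ = 8.92754×10¹¹ K⁴, so P_net = 34.3 W.

Net loss ≈ 34.3 W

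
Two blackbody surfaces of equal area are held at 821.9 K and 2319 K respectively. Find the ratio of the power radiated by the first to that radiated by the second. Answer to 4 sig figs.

With equal areas, P₁/P₂ = (T₁/T₂)⁴ = (821.9/2319)⁴ = 0.01578.

P₁/P₂ ≈ 0.01578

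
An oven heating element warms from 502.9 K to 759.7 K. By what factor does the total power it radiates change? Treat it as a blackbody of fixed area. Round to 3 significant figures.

P ∝ T⁴, so P₂/P₁ = (T₂/T₁)⁴ = (759.7/502.9)⁴ = (1.51064)⁴ = 5.21.

P₂/P₁ ≈ 5.21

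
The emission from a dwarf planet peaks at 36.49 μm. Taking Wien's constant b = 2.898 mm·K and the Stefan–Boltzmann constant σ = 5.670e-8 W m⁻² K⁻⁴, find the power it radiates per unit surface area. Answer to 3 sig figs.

I ≈ 2.26 W/m²

Wien's law: T = b/λ_max = 2.898×10⁻³/3.649×10⁻⁵ = 79.4190 K.
Then I = σT⁴ = 5.670×10⁻⁸×(79.4190)⁴ = 2.26 W/m².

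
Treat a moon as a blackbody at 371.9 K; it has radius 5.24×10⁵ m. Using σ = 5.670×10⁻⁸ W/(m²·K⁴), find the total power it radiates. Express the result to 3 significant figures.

Surface area A = 4πR² = 4π(5.24×10⁵ m)² = 3.45042×10¹² m².
P = σAT⁴ = 5.670×10⁻⁸ × 3.45042×10¹² × (371.9)⁴ = 3.74×10¹⁵ W.

P ≈ 3.74×10¹⁵ W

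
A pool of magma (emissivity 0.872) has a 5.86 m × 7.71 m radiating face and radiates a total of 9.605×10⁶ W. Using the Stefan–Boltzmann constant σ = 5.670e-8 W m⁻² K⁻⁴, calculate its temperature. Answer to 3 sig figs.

T ≈ 1.44×10³ K

Area A = 5.86 × 7.71 = 45.1806 m².
P = εσAT⁴ ⇒ T = (P/(εσA))^(1/4) = (9.605×10⁶/(0.872×5.670×10⁻⁸×45.1806))^(1/4) = 1.44×10³ K.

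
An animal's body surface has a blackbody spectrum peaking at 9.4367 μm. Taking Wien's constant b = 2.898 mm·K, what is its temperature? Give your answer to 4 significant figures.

Wien's law gives T = b/λ_max = (2.898×10⁻³ m·K)/(9.4367×10⁻⁶ m) = 307.1 K.

T ≈ 307.1 K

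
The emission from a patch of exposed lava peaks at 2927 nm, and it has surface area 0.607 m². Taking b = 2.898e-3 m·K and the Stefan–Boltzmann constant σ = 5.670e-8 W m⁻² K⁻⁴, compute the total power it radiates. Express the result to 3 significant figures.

Wien's law: T = b/λ_max = 2.898×10⁻³/2.927×10⁻⁶ = 990.092 K.
Area A = 0.607 m².
Then P = σAT⁴ = 5.670×10⁻⁸×0.607×(990.092)⁴ = 3.31×10⁴ W.

P ≈ 3.31×10⁴ W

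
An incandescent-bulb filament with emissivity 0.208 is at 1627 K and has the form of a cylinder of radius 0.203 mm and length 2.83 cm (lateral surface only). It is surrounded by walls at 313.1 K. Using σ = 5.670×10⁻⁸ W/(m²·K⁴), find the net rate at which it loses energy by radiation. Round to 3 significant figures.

Net loss ≈ 2.98 W

Lateral area A = 2πrL = 2π×2.03×10⁻⁴×0.0283 = 3.60963×10⁻⁵ m².
Net radiated power P_net = εσA(T⁴ − T₀⁴) = 0.208×5.670×10⁻⁸×3.60963×10⁻⁵×(1627⁴ − 313.1⁴).
T⁴ − T₀⁴ = 7.00729×10¹² − 9.61020×10⁹ = 6.99768×10¹² K⁴, so P_net = 2.98 W.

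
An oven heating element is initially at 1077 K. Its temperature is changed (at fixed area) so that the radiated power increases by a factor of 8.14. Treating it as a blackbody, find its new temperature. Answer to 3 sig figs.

T₂ ≈ 1.82×10³ K

P ∝ T⁴, so T₂/T₁ = (P₂/P₁)^(1/4) = (8.14)^(1/4) = 1.68910.
T₂ = 1077 × 1.68910 = 1.82×10³ K.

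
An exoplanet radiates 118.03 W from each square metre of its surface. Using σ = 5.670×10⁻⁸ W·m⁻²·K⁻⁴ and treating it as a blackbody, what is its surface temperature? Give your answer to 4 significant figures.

I = σT⁴, so T = (I/σ)^(1/4) = (118.03/(5.670×10⁻⁸))^(1/4) = 213.6 K.

T ≈ 213.6 K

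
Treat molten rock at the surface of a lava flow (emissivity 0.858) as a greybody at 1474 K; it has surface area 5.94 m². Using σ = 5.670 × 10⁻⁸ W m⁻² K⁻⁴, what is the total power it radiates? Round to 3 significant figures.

Area A = 5.94 m².
P = εσAT⁴ = 0.858 × 5.670×10⁻⁸ × 5.94 × (1474)⁴ = 1.36×10⁶ W.

P ≈ 1.36×10⁶ W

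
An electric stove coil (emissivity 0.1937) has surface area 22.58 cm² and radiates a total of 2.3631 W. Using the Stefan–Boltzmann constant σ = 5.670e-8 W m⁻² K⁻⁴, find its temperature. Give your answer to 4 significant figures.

Area A = 22.58 cm² = 2.258×10⁻³ m².
P = εσAT⁴ ⇒ T = (P/(εσA))^(1/4) = (2.3631/(0.1937×5.670×10⁻⁸×2.258×10⁻³))^(1/4) = 555.6 K.

T ≈ 555.6 K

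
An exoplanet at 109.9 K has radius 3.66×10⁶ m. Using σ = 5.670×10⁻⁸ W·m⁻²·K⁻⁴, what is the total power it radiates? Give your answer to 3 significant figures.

Surface area A = 4πR² = 4π(3.66×10⁶ m)² = 1.68334×10¹⁴ m².
P = σAT⁴ = 5.670×10⁻⁸ × 1.68334×10¹⁴ × (109.9)⁴ = 1.39×10¹⁵ W.

P ≈ 1.39×10¹⁵ W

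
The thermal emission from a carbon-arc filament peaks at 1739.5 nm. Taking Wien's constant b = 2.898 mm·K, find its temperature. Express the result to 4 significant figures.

T ≈ 1666 K

Wien's law gives T = b/λ_max = (2.898×10⁻³ m·K)/(1.7395×10⁻⁶ m) = 1666 K.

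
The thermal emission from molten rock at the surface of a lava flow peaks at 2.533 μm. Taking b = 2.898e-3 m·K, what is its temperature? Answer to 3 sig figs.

T ≈ 1.14×10³ K

Wien's law gives T = b/λ_max = (2.898×10⁻³ m·K)/(2.533×10⁻⁶ m) = 1.14×10³ K.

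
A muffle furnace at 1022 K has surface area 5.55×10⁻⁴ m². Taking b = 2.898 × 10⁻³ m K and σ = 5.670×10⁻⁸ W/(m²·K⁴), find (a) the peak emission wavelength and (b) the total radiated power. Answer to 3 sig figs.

(a) λ_max = b/T = 2.898×10⁻³/1022 = 2.836×10⁻⁶ m = 2.84×10³ nm.
Area A = 5.55×10⁻⁴ m².
(b) P = σAT⁴ = 5.670×10⁻⁸×5.55×10⁻⁴×(1022)⁴ = 34.3 W.

λ_max ≈ 2.84×10³ nm; P ≈ 34.3 W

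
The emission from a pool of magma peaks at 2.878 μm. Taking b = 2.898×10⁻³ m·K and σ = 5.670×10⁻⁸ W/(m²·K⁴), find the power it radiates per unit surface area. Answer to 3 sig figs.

Wien's law: T = b/λ_max = 2.898×10⁻³/2.878×10⁻⁶ = 1006.95 K.
Then I = σT⁴ = 5.670×10⁻⁸×(1006.95)⁴ = 5.83×10⁴ W/m².

I ≈ 5.83×10⁴ W/m²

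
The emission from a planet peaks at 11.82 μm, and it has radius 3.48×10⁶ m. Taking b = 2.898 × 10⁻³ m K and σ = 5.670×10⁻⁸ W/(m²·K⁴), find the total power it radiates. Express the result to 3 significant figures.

Wien's law: T = b/λ_max = 2.898×10⁻³/1.182×10⁻⁵ = 245.178 K.
Surface area A = 4πR² = 4π(3.48×10⁶ m)² = 1.52184×10¹⁴ m².
Then P = σAT⁴ = 5.670×10⁻⁸×1.52184×10¹⁴×(245.178)⁴ = 3.12×10¹⁶ W.

P ≈ 3.12×10¹⁶ W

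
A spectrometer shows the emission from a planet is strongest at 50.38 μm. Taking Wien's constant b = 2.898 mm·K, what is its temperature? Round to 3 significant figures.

Wien's law gives T = b/λ_max = (2.898×10⁻³ m·K)/(5.038×10⁻⁵ m) = 57.5 K.

T ≈ 57.5 K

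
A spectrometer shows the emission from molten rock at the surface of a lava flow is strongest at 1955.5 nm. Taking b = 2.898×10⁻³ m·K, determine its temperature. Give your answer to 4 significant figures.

T ≈ 1482 K

Wien's law gives T = b/λ_max = (2.898×10⁻³ m·K)/(1.9555×10⁻⁶ m) = 1482 K.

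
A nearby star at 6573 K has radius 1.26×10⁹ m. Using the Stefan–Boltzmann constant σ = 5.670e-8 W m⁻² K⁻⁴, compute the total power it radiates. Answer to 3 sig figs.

P ≈ 2.11×10²⁷ W

Surface area A = 4πR² = 4π(1.26×10⁹ m)² = 1.99504×10¹⁹ m².
P = σAT⁴ = 5.670×10⁻⁸ × 1.99504×10¹⁹ × (6573)⁴ = 2.11×10²⁷ W.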